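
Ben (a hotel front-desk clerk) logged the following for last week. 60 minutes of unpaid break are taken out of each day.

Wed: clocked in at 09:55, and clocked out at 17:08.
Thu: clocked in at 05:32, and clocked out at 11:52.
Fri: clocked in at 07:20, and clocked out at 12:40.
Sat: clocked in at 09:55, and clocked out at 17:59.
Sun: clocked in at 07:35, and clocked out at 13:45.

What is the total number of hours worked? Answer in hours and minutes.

Wed: 09:55–17:08 = 7 h 13 min; less 60 min break → 6 h 13 min
Thu: 05:32–11:52 = 6 h 20 min; less 60 min break → 5 h 20 min
Fri: 07:20–12:40 = 5 h 20 min; less 60 min break → 4 h 20 min
Sat: 09:55–17:59 = 8 h 4 min; less 60 min break → 7 h 4 min
Sun: 07:35–13:45 = 6 h 10 min; less 60 min break → 5 h 10 min
Total: 6 h 13 min + 5 h 20 min + 4 h 20 min + 7 h 4 min + 5 h 10 min = 28 h 7 min.

28 h 7 min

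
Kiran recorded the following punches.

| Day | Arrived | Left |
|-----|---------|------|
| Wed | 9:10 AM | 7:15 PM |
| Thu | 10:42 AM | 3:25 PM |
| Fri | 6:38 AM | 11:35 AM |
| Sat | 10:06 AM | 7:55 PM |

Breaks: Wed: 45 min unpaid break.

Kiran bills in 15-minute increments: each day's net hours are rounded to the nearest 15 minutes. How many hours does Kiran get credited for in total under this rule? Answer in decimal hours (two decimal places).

28.75 hours

Wed: 9:10 AM–7:15 PM = 10 h 5 min − 45 min = 9 h 20 min → rounds to 9 h 15 min
Thu: 10:42 AM–3:25 PM = 4 h 43 min → rounds to 4 h 45 min
Fri: 6:38 AM–11:35 AM = 4 h 57 min → rounds to 5 h 0 min
Sat: 10:06 AM–7:55 PM = 9 h 49 min → rounds to 9 h 45 min
Total credited: 28 h 45 min.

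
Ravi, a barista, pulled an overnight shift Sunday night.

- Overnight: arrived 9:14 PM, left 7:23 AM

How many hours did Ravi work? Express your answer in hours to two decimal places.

10.15 hours

Overnight: 9:14 PM → midnight = 2 h 46 min; midnight → 7:23 AM = 7 h 23 min; span 10 h 9 min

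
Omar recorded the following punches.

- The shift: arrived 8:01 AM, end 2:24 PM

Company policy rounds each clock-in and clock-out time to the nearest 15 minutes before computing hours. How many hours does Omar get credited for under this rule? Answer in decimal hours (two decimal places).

The shift: in 8:01 AM→8:00 AM, out 2:24 PM→2:30 PM; 6 h 30 min

6.50 hours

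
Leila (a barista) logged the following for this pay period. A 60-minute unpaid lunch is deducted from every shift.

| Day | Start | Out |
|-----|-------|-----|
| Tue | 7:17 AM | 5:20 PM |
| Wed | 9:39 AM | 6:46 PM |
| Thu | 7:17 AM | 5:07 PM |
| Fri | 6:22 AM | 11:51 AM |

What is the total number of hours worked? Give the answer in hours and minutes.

Tue: 7:17 AM–5:20 PM = 10 h 3 min; less 60 min break → 9 h 3 min
Wed: 9:39 AM–6:46 PM = 9 h 7 min; less 60 min break → 8 h 7 min
Thu: 7:17 AM–5:07 PM = 9 h 50 min; less 60 min break → 8 h 50 min
Fri: 6:22 AM–11:51 AM = 5 h 29 min; less 60 min break → 4 h 29 min
Total: 9 h 3 min + 8 h 7 min + 8 h 50 min + 4 h 29 min = 30 h 29 min.

30 h 29 min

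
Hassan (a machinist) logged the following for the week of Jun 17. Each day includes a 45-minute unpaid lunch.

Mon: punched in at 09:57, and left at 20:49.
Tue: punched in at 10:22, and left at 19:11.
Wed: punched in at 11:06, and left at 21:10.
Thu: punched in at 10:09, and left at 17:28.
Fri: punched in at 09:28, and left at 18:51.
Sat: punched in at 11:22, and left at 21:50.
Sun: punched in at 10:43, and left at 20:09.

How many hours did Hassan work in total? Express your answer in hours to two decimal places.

61.10 hours

Mon: 09:57–20:49 = 10 h 52 min; less 45 min break → 10 h 7 min
Tue: 10:22–19:11 = 8 h 49 min; less 45 min break → 8 h 4 min
Wed: 11:06–21:10 = 10 h 4 min; less 45 min break → 9 h 19 min
Thu: 10:09–17:28 = 7 h 19 min; less 45 min break → 6 h 34 min
Fri: 09:28–18:51 = 9 h 23 min; less 45 min break → 8 h 38 min
Sat: 11:22–21:50 = 10 h 28 min; less 45 min break → 9 h 43 min
Sun: 10:43–20:09 = 9 h 26 min; less 45 min break → 8 h 41 min
Total: 10 h 7 min + 8 h 4 min + 9 h 19 min + 6 h 34 min + 8 h 38 min + 9 h 43 min + 8 h 41 min = 61 h 6 min.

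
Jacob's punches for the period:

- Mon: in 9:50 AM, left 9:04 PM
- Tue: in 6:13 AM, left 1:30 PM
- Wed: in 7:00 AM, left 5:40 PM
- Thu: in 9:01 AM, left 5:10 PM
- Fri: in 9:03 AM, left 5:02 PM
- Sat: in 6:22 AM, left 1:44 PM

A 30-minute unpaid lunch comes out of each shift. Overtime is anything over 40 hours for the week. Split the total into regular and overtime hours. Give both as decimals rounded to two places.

Mon: 9:50 AM–9:04 PM = 11 h 14 min; less 30 min break → 10 h 44 min
Tue: 6:13 AM–1:30 PM = 7 h 17 min; less 30 min break → 6 h 47 min
Wed: 7:00 AM–5:40 PM = 10 h 40 min; less 30 min break → 10 h 10 min
Thu: 9:01 AM–5:10 PM = 8 h 9 min; less 30 min break → 7 h 39 min
Fri: 9:03 AM–5:02 PM = 7 h 59 min; less 30 min break → 7 h 29 min
Sat: 6:22 AM–1:44 PM = 7 h 22 min; less 30 min break → 6 h 52 min
Total worked: 49 h 41 min = 49.68 h.
Threshold 40 h → overtime 9 h 41 min, regular 40 h 0 min.

Regular 40.00 hours, overtime 9.68 hours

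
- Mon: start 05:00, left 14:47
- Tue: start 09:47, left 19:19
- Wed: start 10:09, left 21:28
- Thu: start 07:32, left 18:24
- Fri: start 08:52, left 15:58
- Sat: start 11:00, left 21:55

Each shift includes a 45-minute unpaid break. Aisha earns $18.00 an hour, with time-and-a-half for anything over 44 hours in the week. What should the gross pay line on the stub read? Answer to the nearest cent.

Mon: 05:00–14:47 = 9 h 47 min; less 45 min break → 9 h 2 min
Tue: 09:47–19:19 = 9 h 32 min; less 45 min break → 8 h 47 min
Wed: 10:09–21:28 = 11 h 19 min; less 45 min break → 10 h 34 min
Thu: 07:32–18:24 = 10 h 52 min; less 45 min break → 10 h 7 min
Fri: 08:52–15:58 = 7 h 6 min; less 45 min break → 6 h 21 min
Sat: 11:00–21:55 = 10 h 55 min; less 45 min break → 10 h 10 min
Total worked: 55 h 1 min = 3301 min.
Regular 44 h 0 min = 2640 min at $18.00/h; overtime 11 h 1 min = 661 min at $27.00/h.
Pay = (2640 × $18.00 + 661 × $27.00) ÷ 60 = $1089.45.

$1089.45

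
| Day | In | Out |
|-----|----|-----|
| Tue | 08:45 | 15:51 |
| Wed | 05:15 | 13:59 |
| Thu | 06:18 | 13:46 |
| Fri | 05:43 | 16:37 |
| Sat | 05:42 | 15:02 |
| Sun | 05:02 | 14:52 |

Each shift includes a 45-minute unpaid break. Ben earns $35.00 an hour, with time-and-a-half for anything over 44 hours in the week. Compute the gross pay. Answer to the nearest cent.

$1795.50

Tue: 08:45–15:51 = 7 h 6 min; less 45 min break → 6 h 21 min
Wed: 05:15–13:59 = 8 h 44 min; less 45 min break → 7 h 59 min
Thu: 06:18–13:46 = 7 h 28 min; less 45 min break → 6 h 43 min
Fri: 05:43–16:37 = 10 h 54 min; less 45 min break → 10 h 9 min
Sat: 05:42–15:02 = 9 h 20 min; less 45 min break → 8 h 35 min
Sun: 05:02–14:52 = 9 h 50 min; less 45 min break → 9 h 5 min
Total worked: 48 h 52 min = 2932 min.
Regular 44 h 0 min = 2640 min at $35.00/h; overtime 4 h 52 min = 292 min at $52.50/h.
Pay = (2640 × $35.00 + 292 × $52.50) ÷ 60 = $1795.50.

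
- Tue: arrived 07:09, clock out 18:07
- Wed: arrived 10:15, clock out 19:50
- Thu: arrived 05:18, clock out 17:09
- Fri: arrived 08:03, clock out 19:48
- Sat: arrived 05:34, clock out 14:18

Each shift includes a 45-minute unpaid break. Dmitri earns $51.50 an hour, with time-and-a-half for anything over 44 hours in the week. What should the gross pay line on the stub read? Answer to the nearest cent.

$2662.55

Tue: 07:09–18:07 = 10 h 58 min; less 45 min break → 10 h 13 min
Wed: 10:15–19:50 = 9 h 35 min; less 45 min break → 8 h 50 min
Thu: 05:18–17:09 = 11 h 51 min; less 45 min break → 11 h 6 min
Fri: 08:03–19:48 = 11 h 45 min; less 45 min break → 11 h 0 min
Sat: 05:34–14:18 = 8 h 44 min; less 45 min break → 7 h 59 min
Total worked: 49 h 8 min = 2948 min.
Regular 44 h 0 min = 2640 min at $51.50/h; overtime 5 h 8 min = 308 min at $77.25/h.
Pay = (2640 × $51.50 + 308 × $77.25) ÷ 60 = $2662.55.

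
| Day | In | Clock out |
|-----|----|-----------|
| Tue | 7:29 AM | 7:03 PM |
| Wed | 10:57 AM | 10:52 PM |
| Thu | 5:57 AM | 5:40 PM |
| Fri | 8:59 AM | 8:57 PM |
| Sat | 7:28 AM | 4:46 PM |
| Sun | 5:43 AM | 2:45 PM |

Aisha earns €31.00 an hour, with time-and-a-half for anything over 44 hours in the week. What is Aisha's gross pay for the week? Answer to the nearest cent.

€2363.75

Tue: 7:29 AM–7:03 PM = 11 h 34 min
Wed: 10:57 AM–10:52 PM = 11 h 55 min
Thu: 5:57 AM–5:40 PM = 11 h 43 min
Fri: 8:59 AM–8:57 PM = 11 h 58 min
Sat: 7:28 AM–4:46 PM = 9 h 18 min
Sun: 5:43 AM–2:45 PM = 9 h 2 min
Total worked: 65 h 30 min = 3930 min.
Regular 44 h 0 min = 2640 min at €31.00/h; overtime 21 h 30 min = 1290 min at €46.50/h.
Pay = (2640 × €31.00 + 1290 × €46.50) ÷ 60 = €2363.75.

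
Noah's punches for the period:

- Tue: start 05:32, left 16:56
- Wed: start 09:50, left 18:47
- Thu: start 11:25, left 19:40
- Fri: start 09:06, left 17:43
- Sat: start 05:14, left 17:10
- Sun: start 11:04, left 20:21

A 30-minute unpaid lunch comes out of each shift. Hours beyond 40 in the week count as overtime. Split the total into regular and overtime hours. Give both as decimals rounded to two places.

Tue: 05:32–16:56 = 11 h 24 min; less 30 min break → 10 h 54 min
Wed: 09:50–18:47 = 8 h 57 min; less 30 min break → 8 h 27 min
Thu: 11:25–19:40 = 8 h 15 min; less 30 min break → 7 h 45 min
Fri: 09:06–17:43 = 8 h 37 min; less 30 min break → 8 h 7 min
Sat: 05:14–17:10 = 11 h 56 min; less 30 min break → 11 h 26 min
Sun: 11:04–20:21 = 9 h 17 min; less 30 min break → 8 h 47 min
Total worked: 55 h 26 min = 55.43 h.
Threshold 40 h → overtime 15 h 26 min, regular 40 h 0 min.

Regular 40.00 hours, overtime 15.43 hours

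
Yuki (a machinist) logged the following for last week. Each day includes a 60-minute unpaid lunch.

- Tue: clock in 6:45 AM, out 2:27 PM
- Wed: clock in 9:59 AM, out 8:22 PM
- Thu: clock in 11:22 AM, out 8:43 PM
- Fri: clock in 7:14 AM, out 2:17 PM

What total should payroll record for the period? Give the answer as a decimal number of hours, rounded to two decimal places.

Tue: 6:45 AM–2:27 PM = 7 h 42 min; less 60 min break → 6 h 42 min
Wed: 9:59 AM–8:22 PM = 10 h 23 min; less 60 min break → 9 h 23 min
Thu: 11:22 AM–8:43 PM = 9 h 21 min; less 60 min break → 8 h 21 min
Fri: 7:14 AM–2:17 PM = 7 h 3 min; less 60 min break → 6 h 3 min
Total: 6 h 42 min + 9 h 23 min + 8 h 21 min + 6 h 3 min = 30 h 29 min.

30.48 hours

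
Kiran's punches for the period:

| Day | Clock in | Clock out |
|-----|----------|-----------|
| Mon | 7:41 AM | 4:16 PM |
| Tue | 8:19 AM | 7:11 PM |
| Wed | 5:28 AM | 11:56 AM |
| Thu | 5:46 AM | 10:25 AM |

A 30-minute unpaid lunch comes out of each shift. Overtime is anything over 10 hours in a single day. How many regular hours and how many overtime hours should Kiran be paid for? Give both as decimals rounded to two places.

Mon: 7:41 AM–4:16 PM = 8 h 35 min; less 30 min break → 8 h 5 min
Tue: 8:19 AM–7:11 PM = 10 h 52 min; less 30 min break → 10 h 22 min
Wed: 5:28 AM–11:56 AM = 6 h 28 min; less 30 min break → 5 h 58 min
Thu: 5:46 AM–10:25 AM = 4 h 39 min; less 30 min break → 4 h 9 min
Mon reg 8 h 5 min / OT 0 h 0 min; Tue reg 10 h 0 min / OT 0 h 22 min; Wed reg 5 h 58 min / OT 0 h 0 min; Thu reg 4 h 9 min / OT 0 h 0 min.
Totals: regular 28 h 12 min, overtime 0 h 22 min.

Regular 28.20 hours, overtime 0.37 hours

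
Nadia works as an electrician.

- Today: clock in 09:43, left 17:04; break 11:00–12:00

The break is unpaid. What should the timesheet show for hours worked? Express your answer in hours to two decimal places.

Today: 09:43–17:04 = 7 h 21 min; less 60 min break → 6 h 21 min

6.35 hours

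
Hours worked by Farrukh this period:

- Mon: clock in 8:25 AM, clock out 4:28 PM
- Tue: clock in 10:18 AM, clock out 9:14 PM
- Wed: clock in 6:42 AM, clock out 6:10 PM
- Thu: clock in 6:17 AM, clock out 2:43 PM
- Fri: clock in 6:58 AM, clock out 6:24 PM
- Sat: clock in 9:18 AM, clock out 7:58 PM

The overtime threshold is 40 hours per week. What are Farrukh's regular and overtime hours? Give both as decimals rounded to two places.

Mon: 8:25 AM–4:28 PM = 8 h 3 min
Tue: 10:18 AM–9:14 PM = 10 h 56 min
Wed: 6:42 AM–6:10 PM = 11 h 28 min
Thu: 6:17 AM–2:43 PM = 8 h 26 min
Fri: 6:58 AM–6:24 PM = 11 h 26 min
Sat: 9:18 AM–7:58 PM = 10 h 40 min
Total worked: 60 h 59 min = 60.98 h.
Threshold 40 h → overtime 20 h 59 min, regular 40 h 0 min.

Regular 40.00 hours, overtime 20.98 hours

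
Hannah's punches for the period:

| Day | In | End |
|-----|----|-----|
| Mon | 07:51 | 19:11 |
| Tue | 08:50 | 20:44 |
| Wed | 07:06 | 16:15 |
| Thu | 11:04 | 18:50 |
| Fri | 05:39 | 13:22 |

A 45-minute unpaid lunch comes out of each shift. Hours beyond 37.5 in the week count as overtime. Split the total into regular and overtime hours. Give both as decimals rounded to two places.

Mon: 07:51–19:11 = 11 h 20 min; less 45 min break → 10 h 35 min
Tue: 08:50–20:44 = 11 h 54 min; less 45 min break → 11 h 9 min
Wed: 07:06–16:15 = 9 h 9 min; less 45 min break → 8 h 24 min
Thu: 11:04–18:50 = 7 h 46 min; less 45 min break → 7 h 1 min
Fri: 05:39–13:22 = 7 h 43 min; less 45 min break → 6 h 58 min
Total worked: 44 h 7 min = 44.12 h.
Threshold 37.5 h → overtime 6 h 37 min, regular 37 h 30 min.

Regular 37.50 hours, overtime 6.62 hours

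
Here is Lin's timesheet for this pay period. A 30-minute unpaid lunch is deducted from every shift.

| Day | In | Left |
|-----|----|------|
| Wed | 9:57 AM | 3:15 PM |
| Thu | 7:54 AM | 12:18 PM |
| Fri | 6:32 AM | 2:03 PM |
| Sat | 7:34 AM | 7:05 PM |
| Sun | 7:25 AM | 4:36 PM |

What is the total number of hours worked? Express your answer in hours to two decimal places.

35.42 hours

Wed: 9:57 AM–3:15 PM = 5 h 18 min; less 30 min break → 4 h 48 min
Thu: 7:54 AM–12:18 PM = 4 h 24 min; less 30 min break → 3 h 54 min
Fri: 6:32 AM–2:03 PM = 7 h 31 min; less 30 min break → 7 h 1 min
Sat: 7:34 AM–7:05 PM = 11 h 31 min; less 30 min break → 11 h 1 min
Sun: 7:25 AM–4:36 PM = 9 h 11 min; less 30 min break → 8 h 41 min
Total: 4 h 48 min + 3 h 54 min + 7 h 1 min + 11 h 1 min + 8 h 41 min = 35 h 25 min.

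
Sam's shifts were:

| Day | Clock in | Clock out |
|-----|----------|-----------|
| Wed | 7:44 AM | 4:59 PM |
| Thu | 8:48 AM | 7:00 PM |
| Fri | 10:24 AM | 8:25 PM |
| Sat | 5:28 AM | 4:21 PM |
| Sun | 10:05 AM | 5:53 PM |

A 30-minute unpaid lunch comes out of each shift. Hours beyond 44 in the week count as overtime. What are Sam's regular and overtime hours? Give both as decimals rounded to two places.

Regular 44.00 hours, overtime 1.65 hours

Wed: 7:44 AM–4:59 PM = 9 h 15 min; less 30 min break → 8 h 45 min
Thu: 8:48 AM–7:00 PM = 10 h 12 min; less 30 min break → 9 h 42 min
Fri: 10:24 AM–8:25 PM = 10 h 1 min; less 30 min break → 9 h 31 min
Sat: 5:28 AM–4:21 PM = 10 h 53 min; less 30 min break → 10 h 23 min
Sun: 10:05 AM–5:53 PM = 7 h 48 min; less 30 min break → 7 h 18 min
Total worked: 45 h 39 min = 45.65 h.
Threshold 44 h → overtime 1 h 39 min, regular 44 h 0 min.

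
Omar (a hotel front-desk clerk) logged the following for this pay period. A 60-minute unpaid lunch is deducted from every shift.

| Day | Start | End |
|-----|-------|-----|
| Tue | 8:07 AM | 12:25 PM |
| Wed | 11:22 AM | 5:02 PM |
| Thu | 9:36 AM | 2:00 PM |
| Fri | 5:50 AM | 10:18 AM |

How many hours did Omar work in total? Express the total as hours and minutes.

Tue: 8:07 AM–12:25 PM = 4 h 18 min; less 60 min break → 3 h 18 min
Wed: 11:22 AM–5:02 PM = 5 h 40 min; less 60 min break → 4 h 40 min
Thu: 9:36 AM–2:00 PM = 4 h 24 min; less 60 min break → 3 h 24 min
Fri: 5:50 AM–10:18 AM = 4 h 28 min; less 60 min break → 3 h 28 min
Total: 3 h 18 min + 4 h 40 min + 3 h 24 min + 3 h 28 min = 14 h 50 min.

14 h 50 min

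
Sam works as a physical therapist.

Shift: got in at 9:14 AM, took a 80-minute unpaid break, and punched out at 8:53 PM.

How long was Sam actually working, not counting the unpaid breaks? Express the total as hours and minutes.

Shift: 9:14 AM–8:53 PM = 11 h 39 min; less 80 min break → 10 h 19 min

10 h 19 min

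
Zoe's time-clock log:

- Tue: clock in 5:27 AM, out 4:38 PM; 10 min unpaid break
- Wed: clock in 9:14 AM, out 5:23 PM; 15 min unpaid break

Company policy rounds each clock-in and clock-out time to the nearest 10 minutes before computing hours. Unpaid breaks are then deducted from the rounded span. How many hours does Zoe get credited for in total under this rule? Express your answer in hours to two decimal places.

Tue: in 5:27 AM→5:30 AM, out 4:38 PM→4:40 PM; 11 h 10 min − 10 min = 11 h 0 min
Wed: in 9:14 AM→9:10 AM, out 5:23 PM→5:20 PM; 8 h 10 min − 15 min = 7 h 55 min
Total credited: 18 h 55 min.

18.92 hours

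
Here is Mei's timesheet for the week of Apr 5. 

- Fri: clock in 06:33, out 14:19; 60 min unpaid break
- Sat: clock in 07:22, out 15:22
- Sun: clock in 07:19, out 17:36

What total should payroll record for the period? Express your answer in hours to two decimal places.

Fri: 06:33–14:19 = 7 h 46 min; less 60 min break → 6 h 46 min
Sat: 07:22–15:22 = 8 h 0 min
Sun: 07:19–17:36 = 10 h 17 min
Total: 6 h 46 min + 8 h 0 min + 10 h 17 min = 25 h 3 min.

25.05 hours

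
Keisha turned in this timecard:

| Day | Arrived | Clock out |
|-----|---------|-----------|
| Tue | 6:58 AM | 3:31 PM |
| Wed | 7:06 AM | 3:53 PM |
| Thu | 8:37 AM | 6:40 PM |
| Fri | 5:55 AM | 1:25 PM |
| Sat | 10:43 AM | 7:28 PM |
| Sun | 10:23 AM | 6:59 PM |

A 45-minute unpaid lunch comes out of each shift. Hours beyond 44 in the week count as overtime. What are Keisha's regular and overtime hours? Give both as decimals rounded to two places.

Tue: 6:58 AM–3:31 PM = 8 h 33 min; less 45 min break → 7 h 48 min
Wed: 7:06 AM–3:53 PM = 8 h 47 min; less 45 min break → 8 h 2 min
Thu: 8:37 AM–6:40 PM = 10 h 3 min; less 45 min break → 9 h 18 min
Fri: 5:55 AM–1:25 PM = 7 h 30 min; less 45 min break → 6 h 45 min
Sat: 10:43 AM–7:28 PM = 8 h 45 min; less 45 min break → 8 h 0 min
Sun: 10:23 AM–6:59 PM = 8 h 36 min; less 45 min break → 7 h 51 min
Total worked: 47 h 44 min = 47.73 h.
Threshold 44 h → overtime 3 h 44 min, regular 44 h 0 min.

Regular 44.00 hours, overtime 3.73 hours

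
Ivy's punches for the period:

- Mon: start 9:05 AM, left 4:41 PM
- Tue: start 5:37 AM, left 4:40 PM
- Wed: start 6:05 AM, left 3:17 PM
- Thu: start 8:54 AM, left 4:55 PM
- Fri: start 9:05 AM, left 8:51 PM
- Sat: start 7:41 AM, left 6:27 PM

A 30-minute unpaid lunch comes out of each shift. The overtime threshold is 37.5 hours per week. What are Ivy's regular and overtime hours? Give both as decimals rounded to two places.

Mon: 9:05 AM–4:41 PM = 7 h 36 min; less 30 min break → 7 h 6 min
Tue: 5:37 AM–4:40 PM = 11 h 3 min; less 30 min break → 10 h 33 min
Wed: 6:05 AM–3:17 PM = 9 h 12 min; less 30 min break → 8 h 42 min
Thu: 8:54 AM–4:55 PM = 8 h 1 min; less 30 min break → 7 h 31 min
Fri: 9:05 AM–8:51 PM = 11 h 46 min; less 30 min break → 11 h 16 min
Sat: 7:41 AM–6:27 PM = 10 h 46 min; less 30 min break → 10 h 16 min
Total worked: 55 h 24 min = 55.40 h.
Threshold 37.5 h → overtime 17 h 54 min, regular 37 h 30 min.

Regular 37.50 hours, overtime 17.90 hours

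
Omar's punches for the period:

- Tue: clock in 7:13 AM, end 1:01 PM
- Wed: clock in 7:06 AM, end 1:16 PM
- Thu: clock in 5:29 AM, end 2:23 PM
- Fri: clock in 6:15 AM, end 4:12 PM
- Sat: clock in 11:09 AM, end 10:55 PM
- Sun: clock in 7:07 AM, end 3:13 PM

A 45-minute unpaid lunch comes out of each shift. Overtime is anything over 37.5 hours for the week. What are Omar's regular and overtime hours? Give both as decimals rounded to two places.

Regular 37.50 hours, overtime 8.68 hours

Tue: 7:13 AM–1:01 PM = 5 h 48 min; less 45 min break → 5 h 3 min
Wed: 7:06 AM–1:16 PM = 6 h 10 min; less 45 min break → 5 h 25 min
Thu: 5:29 AM–2:23 PM = 8 h 54 min; less 45 min break → 8 h 9 min
Fri: 6:15 AM–4:12 PM = 9 h 57 min; less 45 min break → 9 h 12 min
Sat: 11:09 AM–10:55 PM = 11 h 46 min; less 45 min break → 11 h 1 min
Sun: 7:07 AM–3:13 PM = 8 h 6 min; less 45 min break → 7 h 21 min
Total worked: 46 h 11 min = 46.18 h.
Threshold 37.5 h → overtime 8 h 41 min, regular 37 h 30 min.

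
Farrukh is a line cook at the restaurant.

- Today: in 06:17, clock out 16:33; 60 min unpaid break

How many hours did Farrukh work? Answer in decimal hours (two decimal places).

9.27 hours

Today: 06:17–16:33 = 10 h 16 min; less 60 min break → 9 h 16 min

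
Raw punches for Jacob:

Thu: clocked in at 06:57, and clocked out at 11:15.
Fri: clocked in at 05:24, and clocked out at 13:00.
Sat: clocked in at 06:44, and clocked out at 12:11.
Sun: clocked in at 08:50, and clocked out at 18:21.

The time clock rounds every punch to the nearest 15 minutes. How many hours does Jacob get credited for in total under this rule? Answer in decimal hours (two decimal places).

Thu: in 06:57→07:00, out 11:15→11:15; 4 h 15 min
Fri: in 05:24→05:30, out 13:00→13:00; 7 h 30 min
Sat: in 06:44→06:45, out 12:11→12:15; 5 h 30 min
Sun: in 08:50→08:45, out 18:21→18:15; 9 h 30 min
Total credited: 26 h 45 min.

26.75 hours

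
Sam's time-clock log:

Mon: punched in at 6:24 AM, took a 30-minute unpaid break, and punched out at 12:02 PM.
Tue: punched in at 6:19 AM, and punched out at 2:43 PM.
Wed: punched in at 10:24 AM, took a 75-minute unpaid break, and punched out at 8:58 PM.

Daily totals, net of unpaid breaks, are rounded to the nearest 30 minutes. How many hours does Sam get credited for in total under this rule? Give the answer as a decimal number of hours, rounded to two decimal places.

Mon: 6:24 AM–12:02 PM = 5 h 38 min − 30 min = 5 h 8 min → rounds to 5 h 0 min
Tue: 6:19 AM–2:43 PM = 8 h 24 min → rounds to 8 h 30 min
Wed: 10:24 AM–8:58 PM = 10 h 34 min − 75 min = 9 h 19 min → rounds to 9 h 30 min
Total credited: 23 h 0 min.

23.00 hours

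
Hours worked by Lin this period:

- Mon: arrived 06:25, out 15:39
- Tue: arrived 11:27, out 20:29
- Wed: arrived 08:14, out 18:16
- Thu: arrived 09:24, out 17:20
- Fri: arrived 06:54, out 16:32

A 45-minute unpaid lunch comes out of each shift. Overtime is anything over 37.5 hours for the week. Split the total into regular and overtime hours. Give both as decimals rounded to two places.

Regular 37.50 hours, overtime 4.62 hours

Mon: 06:25–15:39 = 9 h 14 min; less 45 min break → 8 h 29 min
Tue: 11:27–20:29 = 9 h 2 min; less 45 min break → 8 h 17 min
Wed: 08:14–18:16 = 10 h 2 min; less 45 min break → 9 h 17 min
Thu: 09:24–17:20 = 7 h 56 min; less 45 min break → 7 h 11 min
Fri: 06:54–16:32 = 9 h 38 min; less 45 min break → 8 h 53 min
Total worked: 42 h 7 min = 42.12 h.
Threshold 37.5 h → overtime 4 h 37 min, regular 37 h 30 min.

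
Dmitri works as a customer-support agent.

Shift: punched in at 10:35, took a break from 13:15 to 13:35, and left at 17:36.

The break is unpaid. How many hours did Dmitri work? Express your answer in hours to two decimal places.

Shift: 10:35–17:36 = 7 h 1 min; less 20 min break → 6 h 41 min

6.68 hours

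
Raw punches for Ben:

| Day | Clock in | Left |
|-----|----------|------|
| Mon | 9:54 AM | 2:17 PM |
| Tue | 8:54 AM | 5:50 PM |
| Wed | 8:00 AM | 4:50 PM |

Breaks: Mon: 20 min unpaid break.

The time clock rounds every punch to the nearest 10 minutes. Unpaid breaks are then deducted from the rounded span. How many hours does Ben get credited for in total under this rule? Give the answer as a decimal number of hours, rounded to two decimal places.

22.00 hours

Mon: in 9:54 AM→9:50 AM, out 2:17 PM→2:20 PM; 4 h 30 min − 20 min = 4 h 10 min
Tue: in 8:54 AM→8:50 AM, out 5:50 PM→5:50 PM; 9 h 0 min
Wed: in 8:00 AM→8:00 AM, out 4:50 PM→4:50 PM; 8 h 50 min
Total credited: 22 h 0 min.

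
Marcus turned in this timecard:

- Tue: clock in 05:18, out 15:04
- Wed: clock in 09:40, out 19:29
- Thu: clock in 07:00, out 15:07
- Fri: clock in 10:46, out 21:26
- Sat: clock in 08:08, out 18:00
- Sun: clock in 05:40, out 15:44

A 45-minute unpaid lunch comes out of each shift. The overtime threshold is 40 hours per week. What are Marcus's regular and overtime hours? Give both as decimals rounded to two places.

Regular 40.00 hours, overtime 13.80 hours

Tue: 05:18–15:04 = 9 h 46 min; less 45 min break → 9 h 1 min
Wed: 09:40–19:29 = 9 h 49 min; less 45 min break → 9 h 4 min
Thu: 07:00–15:07 = 8 h 7 min; less 45 min break → 7 h 22 min
Fri: 10:46–21:26 = 10 h 40 min; less 45 min break → 9 h 55 min
Sat: 08:08–18:00 = 9 h 52 min; less 45 min break → 9 h 7 min
Sun: 05:40–15:44 = 10 h 4 min; less 45 min break → 9 h 19 min
Total worked: 53 h 48 min = 53.80 h.
Threshold 40 h → overtime 13 h 48 min, regular 40 h 0 min.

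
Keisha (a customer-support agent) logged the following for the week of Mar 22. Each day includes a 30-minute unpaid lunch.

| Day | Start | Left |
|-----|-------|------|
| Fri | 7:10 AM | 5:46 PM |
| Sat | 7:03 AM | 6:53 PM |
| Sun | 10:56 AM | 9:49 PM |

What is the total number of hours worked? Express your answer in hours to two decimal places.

Fri: 7:10 AM–5:46 PM = 10 h 36 min; less 30 min break → 10 h 6 min
Sat: 7:03 AM–6:53 PM = 11 h 50 min; less 30 min break → 11 h 20 min
Sun: 10:56 AM–9:49 PM = 10 h 53 min; less 30 min break → 10 h 23 min
Total: 10 h 6 min + 11 h 20 min + 10 h 23 min = 31 h 49 min.

31.82 hours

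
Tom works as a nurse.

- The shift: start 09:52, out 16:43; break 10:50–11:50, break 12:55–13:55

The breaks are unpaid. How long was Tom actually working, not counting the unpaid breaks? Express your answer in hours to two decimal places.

The shift: 09:52–16:43 = 6 h 51 min; less 120 min break → 4 h 51 min

4.85 hours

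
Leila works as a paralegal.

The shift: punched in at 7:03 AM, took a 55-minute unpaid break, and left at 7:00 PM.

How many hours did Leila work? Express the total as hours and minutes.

The shift: 7:03 AM–7:00 PM = 11 h 57 min; less 55 min break → 11 h 2 min

11 h 2 min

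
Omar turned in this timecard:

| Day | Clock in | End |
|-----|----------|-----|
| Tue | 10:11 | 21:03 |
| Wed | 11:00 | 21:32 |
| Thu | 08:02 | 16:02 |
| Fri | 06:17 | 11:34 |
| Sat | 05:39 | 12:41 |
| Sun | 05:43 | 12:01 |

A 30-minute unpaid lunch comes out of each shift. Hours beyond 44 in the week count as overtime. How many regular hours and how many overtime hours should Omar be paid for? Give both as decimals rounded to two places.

Tue: 10:11–21:03 = 10 h 52 min; less 30 min break → 10 h 22 min
Wed: 11:00–21:32 = 10 h 32 min; less 30 min break → 10 h 2 min
Thu: 08:02–16:02 = 8 h 0 min; less 30 min break → 7 h 30 min
Fri: 06:17–11:34 = 5 h 17 min; less 30 min break → 4 h 47 min
Sat: 05:39–12:41 = 7 h 2 min; less 30 min break → 6 h 32 min
Sun: 05:43–12:01 = 6 h 18 min; less 30 min break → 5 h 48 min
Total worked: 45 h 1 min = 45.02 h.
Threshold 44 h → overtime 1 h 1 min, regular 44 h 0 min.

Regular 44.00 hours, overtime 1.02 hours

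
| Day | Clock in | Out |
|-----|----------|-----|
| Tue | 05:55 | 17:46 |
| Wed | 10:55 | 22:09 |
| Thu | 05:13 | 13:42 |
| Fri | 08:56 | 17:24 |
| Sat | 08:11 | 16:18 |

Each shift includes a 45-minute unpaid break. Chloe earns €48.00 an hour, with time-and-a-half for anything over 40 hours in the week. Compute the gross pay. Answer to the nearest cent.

€2236.80

Tue: 05:55–17:46 = 11 h 51 min; less 45 min break → 11 h 6 min
Wed: 10:55–22:09 = 11 h 14 min; less 45 min break → 10 h 29 min
Thu: 05:13–13:42 = 8 h 29 min; less 45 min break → 7 h 44 min
Fri: 08:56–17:24 = 8 h 28 min; less 45 min break → 7 h 43 min
Sat: 08:11–16:18 = 8 h 7 min; less 45 min break → 7 h 22 min
Total worked: 44 h 24 min = 2664 min.
Regular 40 h 0 min = 2400 min at €48.00/h; overtime 4 h 24 min = 264 min at €72.00/h.
Pay = (2400 × €48.00 + 264 × €72.00) ÷ 60 = €2236.80.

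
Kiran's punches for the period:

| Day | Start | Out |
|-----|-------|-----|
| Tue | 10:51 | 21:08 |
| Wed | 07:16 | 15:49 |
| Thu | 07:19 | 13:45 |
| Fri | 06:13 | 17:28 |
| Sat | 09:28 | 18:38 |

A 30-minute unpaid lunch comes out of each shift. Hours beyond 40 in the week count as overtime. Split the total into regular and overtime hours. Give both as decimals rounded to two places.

Tue: 10:51–21:08 = 10 h 17 min; less 30 min break → 9 h 47 min
Wed: 07:16–15:49 = 8 h 33 min; less 30 min break → 8 h 3 min
Thu: 07:19–13:45 = 6 h 26 min; less 30 min break → 5 h 56 min
Fri: 06:13–17:28 = 11 h 15 min; less 30 min break → 10 h 45 min
Sat: 09:28–18:38 = 9 h 10 min; less 30 min break → 8 h 40 min
Total worked: 43 h 11 min = 43.18 h.
Threshold 40 h → overtime 3 h 11 min, regular 40 h 0 min.

Regular 40.00 hours, overtime 3.18 hours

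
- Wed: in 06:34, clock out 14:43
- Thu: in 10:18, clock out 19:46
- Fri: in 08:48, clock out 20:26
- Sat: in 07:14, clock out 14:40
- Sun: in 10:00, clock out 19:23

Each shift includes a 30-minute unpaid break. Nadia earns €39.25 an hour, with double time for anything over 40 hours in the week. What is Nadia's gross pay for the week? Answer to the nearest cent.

Wed: 06:34–14:43 = 8 h 9 min; less 30 min break → 7 h 39 min
Thu: 10:18–19:46 = 9 h 28 min; less 30 min break → 8 h 58 min
Fri: 08:48–20:26 = 11 h 38 min; less 30 min break → 11 h 8 min
Sat: 07:14–14:40 = 7 h 26 min; less 30 min break → 6 h 56 min
Sun: 10:00–19:23 = 9 h 23 min; less 30 min break → 8 h 53 min
Total worked: 43 h 34 min = 2614 min.
Regular 40 h 0 min = 2400 min at €39.25/h; overtime 3 h 34 min = 214 min at €78.50/h.
Pay = (2400 × €39.25 + 214 × €78.50) ÷ 60 = €1849.98.

€1849.98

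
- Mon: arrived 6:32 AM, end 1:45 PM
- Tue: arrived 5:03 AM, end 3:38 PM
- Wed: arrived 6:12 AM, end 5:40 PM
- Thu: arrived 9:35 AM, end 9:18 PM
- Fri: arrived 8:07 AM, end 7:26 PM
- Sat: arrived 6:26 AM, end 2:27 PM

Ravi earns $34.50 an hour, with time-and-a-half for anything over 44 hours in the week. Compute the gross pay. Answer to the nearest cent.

$2362.39

Mon: 6:32 AM–1:45 PM = 7 h 13 min
Tue: 5:03 AM–3:38 PM = 10 h 35 min
Wed: 6:12 AM–5:40 PM = 11 h 28 min
Thu: 9:35 AM–9:18 PM = 11 h 43 min
Fri: 8:07 AM–7:26 PM = 11 h 19 min
Sat: 6:26 AM–2:27 PM = 8 h 1 min
Total worked: 60 h 19 min = 3619 min.
Regular 44 h 0 min = 2640 min at $34.50/h; overtime 16 h 19 min = 979 min at $51.75/h.
Pay = (2640 × $34.50 + 979 × $51.75) ÷ 60 = $2362.39.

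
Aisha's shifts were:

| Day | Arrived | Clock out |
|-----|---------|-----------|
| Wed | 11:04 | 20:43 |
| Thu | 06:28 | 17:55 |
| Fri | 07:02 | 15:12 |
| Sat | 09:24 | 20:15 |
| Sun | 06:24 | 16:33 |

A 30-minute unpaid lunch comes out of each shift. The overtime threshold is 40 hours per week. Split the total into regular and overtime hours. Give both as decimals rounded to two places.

Regular 40.00 hours, overtime 7.77 hours

Wed: 11:04–20:43 = 9 h 39 min; less 30 min break → 9 h 9 min
Thu: 06:28–17:55 = 11 h 27 min; less 30 min break → 10 h 57 min
Fri: 07:02–15:12 = 8 h 10 min; less 30 min break → 7 h 40 min
Sat: 09:24–20:15 = 10 h 51 min; less 30 min break → 10 h 21 min
Sun: 06:24–16:33 = 10 h 9 min; less 30 min break → 9 h 39 min
Total worked: 47 h 46 min = 47.77 h.
Threshold 40 h → overtime 7 h 46 min, regular 40 h 0 min.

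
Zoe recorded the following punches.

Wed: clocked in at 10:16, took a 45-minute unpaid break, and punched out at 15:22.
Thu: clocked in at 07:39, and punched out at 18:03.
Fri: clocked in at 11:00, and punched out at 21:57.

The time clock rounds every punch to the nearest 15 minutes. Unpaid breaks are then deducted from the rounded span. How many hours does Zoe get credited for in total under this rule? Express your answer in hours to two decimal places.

Wed: in 10:16→10:15, out 15:22→15:15; 5 h 0 min − 45 min = 4 h 15 min
Thu: in 07:39→07:45, out 18:03→18:00; 10 h 15 min
Fri: in 11:00→11:00, out 21:57→22:00; 11 h 0 min
Total credited: 25 h 30 min.

25.50 hours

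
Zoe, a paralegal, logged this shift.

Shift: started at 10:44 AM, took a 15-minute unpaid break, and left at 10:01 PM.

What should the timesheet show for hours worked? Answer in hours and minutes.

Shift: 10:44 AM–10:01 PM = 11 h 17 min; less 15 min break → 11 h 2 min

11 h 2 min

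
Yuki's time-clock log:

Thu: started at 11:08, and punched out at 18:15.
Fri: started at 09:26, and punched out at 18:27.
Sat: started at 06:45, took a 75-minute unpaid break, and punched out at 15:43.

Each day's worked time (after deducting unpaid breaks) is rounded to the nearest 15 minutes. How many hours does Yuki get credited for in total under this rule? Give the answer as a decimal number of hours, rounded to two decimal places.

Thu: 11:08–18:15 = 7 h 7 min → rounds to 7 h 0 min
Fri: 09:26–18:27 = 9 h 1 min → rounds to 9 h 0 min
Sat: 06:45–15:43 = 8 h 58 min − 75 min = 7 h 43 min → rounds to 7 h 45 min
Total credited: 23 h 45 min.

23.75 hours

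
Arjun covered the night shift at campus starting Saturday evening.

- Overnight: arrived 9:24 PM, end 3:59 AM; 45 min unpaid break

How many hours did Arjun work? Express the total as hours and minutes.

Overnight: 9:24 PM → midnight = 2 h 36 min; midnight → 3:59 AM = 3 h 59 min; span 6 h 35 min; less 45 min break → 5 h 50 min

5 h 50 min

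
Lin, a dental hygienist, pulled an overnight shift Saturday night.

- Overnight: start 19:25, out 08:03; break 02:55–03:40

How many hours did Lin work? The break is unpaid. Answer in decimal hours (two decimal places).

Overnight: 19:25 → midnight = 4 h 35 min; midnight → 08:03 = 8 h 3 min; span 12 h 38 min; less 45 min break → 11 h 53 min

11.88 hours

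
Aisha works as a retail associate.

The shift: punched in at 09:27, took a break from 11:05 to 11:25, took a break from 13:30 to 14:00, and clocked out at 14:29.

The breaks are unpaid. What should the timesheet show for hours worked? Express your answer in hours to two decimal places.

4.20 hours

The shift: 09:27–14:29 = 5 h 2 min; less 50 min break → 4 h 12 min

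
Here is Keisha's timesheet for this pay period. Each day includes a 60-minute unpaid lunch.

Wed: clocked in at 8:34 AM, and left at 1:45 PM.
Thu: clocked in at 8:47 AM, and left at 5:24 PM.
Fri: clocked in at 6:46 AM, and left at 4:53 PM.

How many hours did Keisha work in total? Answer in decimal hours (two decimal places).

Wed: 8:34 AM–1:45 PM = 5 h 11 min; less 60 min break → 4 h 11 min
Thu: 8:47 AM–5:24 PM = 8 h 37 min; less 60 min break → 7 h 37 min
Fri: 6:46 AM–4:53 PM = 10 h 7 min; less 60 min break → 9 h 7 min
Total: 4 h 11 min + 7 h 37 min + 9 h 7 min = 20 h 55 min.

20.92 hours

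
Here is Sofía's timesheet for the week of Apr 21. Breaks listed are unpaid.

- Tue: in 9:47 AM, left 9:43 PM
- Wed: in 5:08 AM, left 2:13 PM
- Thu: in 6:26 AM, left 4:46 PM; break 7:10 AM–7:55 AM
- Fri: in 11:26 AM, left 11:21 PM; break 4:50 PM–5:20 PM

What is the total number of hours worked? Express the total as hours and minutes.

42 h 1 min

Tue: 9:47 AM–9:43 PM = 11 h 56 min
Wed: 5:08 AM–2:13 PM = 9 h 5 min
Thu: 6:26 AM–4:46 PM = 10 h 20 min; less 45 min break → 9 h 35 min
Fri: 11:26 AM–11:21 PM = 11 h 55 min; less 30 min break → 11 h 25 min
Total: 11 h 56 min + 9 h 5 min + 9 h 35 min + 11 h 25 min = 42 h 1 min.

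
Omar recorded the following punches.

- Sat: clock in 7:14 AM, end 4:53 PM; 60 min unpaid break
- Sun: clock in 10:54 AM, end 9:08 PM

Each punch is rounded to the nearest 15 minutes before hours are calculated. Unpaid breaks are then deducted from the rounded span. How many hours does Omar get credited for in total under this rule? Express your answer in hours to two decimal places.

19.00 hours

Sat: in 7:14 AM→7:15 AM, out 4:53 PM→5:00 PM; 9 h 45 min − 60 min = 8 h 45 min
Sun: in 10:54 AM→11:00 AM, out 9:08 PM→9:15 PM; 10 h 15 min
Total credited: 19 h 0 min.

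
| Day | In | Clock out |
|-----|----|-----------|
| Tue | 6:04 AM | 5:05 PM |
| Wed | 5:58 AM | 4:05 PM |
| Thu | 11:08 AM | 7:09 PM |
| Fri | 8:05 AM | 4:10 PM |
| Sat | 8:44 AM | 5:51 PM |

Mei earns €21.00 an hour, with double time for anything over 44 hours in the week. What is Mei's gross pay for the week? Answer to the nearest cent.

Tue: 6:04 AM–5:05 PM = 11 h 1 min
Wed: 5:58 AM–4:05 PM = 10 h 7 min
Thu: 11:08 AM–7:09 PM = 8 h 1 min
Fri: 8:05 AM–4:10 PM = 8 h 5 min
Sat: 8:44 AM–5:51 PM = 9 h 7 min
Total worked: 46 h 21 min = 2781 min.
Regular 44 h 0 min = 2640 min at €21.00/h; overtime 2 h 21 min = 141 min at €42.00/h.
Pay = (2640 × €21.00 + 141 × €42.00) ÷ 60 = €1022.70.

€1022.70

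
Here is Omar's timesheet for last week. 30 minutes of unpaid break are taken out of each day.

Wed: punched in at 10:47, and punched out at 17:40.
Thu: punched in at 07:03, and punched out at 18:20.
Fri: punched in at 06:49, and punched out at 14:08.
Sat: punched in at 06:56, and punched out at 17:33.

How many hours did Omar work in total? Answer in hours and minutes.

Wed: 10:47–17:40 = 6 h 53 min; less 30 min break → 6 h 23 min
Thu: 07:03–18:20 = 11 h 17 min; less 30 min break → 10 h 47 min
Fri: 06:49–14:08 = 7 h 19 min; less 30 min break → 6 h 49 min
Sat: 06:56–17:33 = 10 h 37 min; less 30 min break → 10 h 7 min
Total: 6 h 23 min + 10 h 47 min + 6 h 49 min + 10 h 7 min = 34 h 6 min.

34 h 6 min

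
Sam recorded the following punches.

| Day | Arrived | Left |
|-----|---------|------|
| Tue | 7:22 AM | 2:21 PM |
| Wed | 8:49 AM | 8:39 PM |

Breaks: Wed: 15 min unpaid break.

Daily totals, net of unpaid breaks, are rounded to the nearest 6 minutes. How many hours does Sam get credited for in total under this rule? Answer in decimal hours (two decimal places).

Tue: 7:22 AM–2:21 PM = 6 h 59 min → rounds to 7 h 0 min
Wed: 8:49 AM–8:39 PM = 11 h 50 min − 15 min = 11 h 35 min → rounds to 11 h 36 min
Total credited: 18 h 36 min.

18.60 hours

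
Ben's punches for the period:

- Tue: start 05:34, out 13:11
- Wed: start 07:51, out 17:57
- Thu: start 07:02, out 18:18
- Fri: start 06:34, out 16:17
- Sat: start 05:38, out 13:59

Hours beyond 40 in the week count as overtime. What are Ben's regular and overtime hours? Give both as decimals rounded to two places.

Tue: 05:34–13:11 = 7 h 37 min
Wed: 07:51–17:57 = 10 h 6 min
Thu: 07:02–18:18 = 11 h 16 min
Fri: 06:34–16:17 = 9 h 43 min
Sat: 05:38–13:59 = 8 h 21 min
Total worked: 47 h 3 min = 47.05 h.
Threshold 40 h → overtime 7 h 3 min, regular 40 h 0 min.

Regular 40.00 hours, overtime 7.05 hours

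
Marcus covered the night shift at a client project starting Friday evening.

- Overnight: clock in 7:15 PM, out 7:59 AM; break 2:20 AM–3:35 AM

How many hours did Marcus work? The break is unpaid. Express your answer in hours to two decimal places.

Overnight: 7:15 PM → midnight = 4 h 45 min; midnight → 7:59 AM = 7 h 59 min; span 12 h 44 min; less 75 min break → 11 h 29 min

11.48 hours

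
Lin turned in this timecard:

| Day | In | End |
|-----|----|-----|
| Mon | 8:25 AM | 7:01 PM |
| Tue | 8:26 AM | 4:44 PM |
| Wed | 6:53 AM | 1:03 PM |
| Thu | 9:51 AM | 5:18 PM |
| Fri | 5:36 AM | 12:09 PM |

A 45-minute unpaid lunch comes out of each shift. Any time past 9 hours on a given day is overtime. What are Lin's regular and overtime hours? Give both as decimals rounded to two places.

Regular 34.47 hours, overtime 0.85 hours

Mon: 8:25 AM–7:01 PM = 10 h 36 min; less 45 min break → 9 h 51 min
Tue: 8:26 AM–4:44 PM = 8 h 18 min; less 45 min break → 7 h 33 min
Wed: 6:53 AM–1:03 PM = 6 h 10 min; less 45 min break → 5 h 25 min
Thu: 9:51 AM–5:18 PM = 7 h 27 min; less 45 min break → 6 h 42 min
Fri: 5:36 AM–12:09 PM = 6 h 33 min; less 45 min break → 5 h 48 min
Mon reg 9 h 0 min / OT 0 h 51 min; Tue reg 7 h 33 min / OT 0 h 0 min; Wed reg 5 h 25 min / OT 0 h 0 min; Thu reg 6 h 42 min / OT 0 h 0 min; Fri reg 5 h 48 min / OT 0 h 0 min.
Totals: regular 34 h 28 min, overtime 0 h 51 min.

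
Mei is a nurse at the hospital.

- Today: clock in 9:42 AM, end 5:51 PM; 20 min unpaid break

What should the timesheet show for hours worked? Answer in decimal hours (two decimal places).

7.82 hours

Today: 9:42 AM–5:51 PM = 8 h 9 min; less 20 min break → 7 h 49 min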